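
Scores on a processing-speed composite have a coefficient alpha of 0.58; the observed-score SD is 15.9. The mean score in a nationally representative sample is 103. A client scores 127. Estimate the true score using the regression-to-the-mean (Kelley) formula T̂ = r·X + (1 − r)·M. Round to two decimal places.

116.92

T̂ = r·X + (1 − r)·M = 0.5800*127 + 0.4200*103 = 73.6600 + 43.2600 ≈ 116.9200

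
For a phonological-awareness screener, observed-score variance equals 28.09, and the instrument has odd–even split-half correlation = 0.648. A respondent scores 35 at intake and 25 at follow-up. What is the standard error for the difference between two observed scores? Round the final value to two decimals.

3.46

σ = 28.09^(1/2) = 5.30000
r_full = 2·0.648 / (1 + 0.648) ≈ 0.78641
SEM = 5.30000 * √(1 − 0.78641) = 5.30000 * √0.21359 ≈ 5.30000 * 0.46216 ≈ 2.44945
Standard error of the difference = 2.44945·√2 ≈ 3.46405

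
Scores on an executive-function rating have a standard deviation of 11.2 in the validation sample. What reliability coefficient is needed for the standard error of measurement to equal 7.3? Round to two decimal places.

r = 1 − (7.3000/11.2)² ≈ 1 − 0.4248 ≈ 0.5752

0.58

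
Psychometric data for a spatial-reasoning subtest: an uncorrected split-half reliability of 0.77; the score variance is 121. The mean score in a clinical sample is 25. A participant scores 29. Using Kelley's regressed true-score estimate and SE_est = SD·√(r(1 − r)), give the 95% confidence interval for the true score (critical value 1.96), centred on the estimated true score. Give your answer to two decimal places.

[21.23, 35.73]

SD = √121 ≈ 11.000
Spearman-Brown: r = 2(0.77) / (1 + 0.77) = 1.540 / 1.770 ≈ 0.870
Estimated true score = 0.870·29 + (1 − 0.870)·25 ≈ 28.480
SE_est = SD · √(r(1 − r)) = 11.000 · √0.113 ≈ 11.000 · 0.336 ≈ 3.699
CI = 28.480 ± 1.96 · 3.699 → [21.231, 35.730]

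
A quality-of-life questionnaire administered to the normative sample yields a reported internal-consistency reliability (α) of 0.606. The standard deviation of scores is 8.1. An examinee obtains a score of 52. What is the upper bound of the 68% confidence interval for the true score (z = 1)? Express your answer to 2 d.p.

57.08

The standard error of measurement is 8.10000*√(1 − 0.60600) ≈ 8.10000*0.62769 ≈ 5.08432.
Half-width = 1*5.08432 ≈ 5.08432
Upper limit = 52 + 5.08432 ≈ 57.08432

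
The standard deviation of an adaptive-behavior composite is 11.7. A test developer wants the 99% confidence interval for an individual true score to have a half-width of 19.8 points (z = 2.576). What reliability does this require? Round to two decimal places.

0.57

SEM needed = half-width / z = 19.8/2.576 ≈ 7.68634
r = 1 − (SEM / SD)² = 1 − (7.68634 / 11.7)² ≈ 1 − 0.43159 ≈ 0.56841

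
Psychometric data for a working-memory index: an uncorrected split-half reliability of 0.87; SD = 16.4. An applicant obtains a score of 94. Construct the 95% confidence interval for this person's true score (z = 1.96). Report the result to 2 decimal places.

r_full = 2·0.87 / (1 + 0.87) ≈ 0.9305
SEM = 16.4000·√(1 − 0.9305) ≈ 4.3241
Half-width = 1.96·4.3241 ≈ 8.4752
CI = 94 ± 8.4752 → [85.5248, 102.4752]

[85.52, 102.48]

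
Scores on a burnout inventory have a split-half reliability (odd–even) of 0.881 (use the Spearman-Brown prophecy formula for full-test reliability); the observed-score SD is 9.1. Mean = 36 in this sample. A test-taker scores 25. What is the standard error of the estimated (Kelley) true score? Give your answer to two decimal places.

2.22

Full-length reliability (Spearman-Brown) = 2(0.881)/(1+0.881) ≈ 0.937
SE_est = SD × √(r(1 − r)) = 9.100 × √0.059 ≈ 9.100 × 0.243 ≈ 2.215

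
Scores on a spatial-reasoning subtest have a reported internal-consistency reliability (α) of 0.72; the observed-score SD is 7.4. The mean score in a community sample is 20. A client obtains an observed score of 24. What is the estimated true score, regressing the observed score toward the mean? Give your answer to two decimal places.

Estimated true score = 0.720·24 + (1 − 0.720)·20 ≈ 22.880

22.88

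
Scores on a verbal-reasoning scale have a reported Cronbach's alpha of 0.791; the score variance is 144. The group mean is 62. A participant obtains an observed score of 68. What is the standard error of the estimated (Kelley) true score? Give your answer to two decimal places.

4.88

σ = 144^(1/2) = 12.0000
SE_est = SD × √(r(1 − r)) = 12.0000 × √0.1653 ≈ 12.0000 × 0.4066 ≈ 4.8791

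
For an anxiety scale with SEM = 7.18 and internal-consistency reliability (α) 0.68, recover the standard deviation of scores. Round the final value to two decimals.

σ = SEM·(1 − r)^(−1/2) ≈ 7.18*1.7678 ≈ 12.6926

12.69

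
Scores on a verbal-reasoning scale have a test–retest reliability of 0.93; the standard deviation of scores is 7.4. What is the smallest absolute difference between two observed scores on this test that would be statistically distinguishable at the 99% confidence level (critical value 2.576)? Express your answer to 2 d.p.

7.13

The standard error of measurement is 7.400×√(1 − 0.930) ≈ 7.400×0.265 ≈ 1.958.
SE_diff = √2 × SEM ≈ 2.769
Minimum reliable difference = 2.576 × SE_diff ≈ 2.576 × 2.769 ≈ 7.132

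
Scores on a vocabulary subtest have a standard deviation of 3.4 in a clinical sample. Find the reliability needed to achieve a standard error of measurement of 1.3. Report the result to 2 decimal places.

0.85

r = 1 − (1.3000/3.4)² ≈ 1 − 0.1462 ≈ 0.8538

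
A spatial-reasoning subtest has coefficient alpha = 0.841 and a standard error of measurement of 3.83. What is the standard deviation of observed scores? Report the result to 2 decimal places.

9.61

SD = SEM / √(1 − r) = 3.83 / √0.159 ≈ 3.83 / 0.399 ≈ 9.605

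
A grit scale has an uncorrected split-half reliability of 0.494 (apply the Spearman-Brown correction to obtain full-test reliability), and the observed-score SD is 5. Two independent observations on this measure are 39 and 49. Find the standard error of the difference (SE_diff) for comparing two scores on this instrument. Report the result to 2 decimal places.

Spearman-Brown: r = 2(0.494) / (1 + 0.494) = 0.9880 / 1.4940 ≈ 0.6613
SEM = 5.0000 × √(1 − 0.6613) = 5.0000 × √0.3387 ≈ 5.0000 × 0.5820 ≈ 2.9098
Standard error of the difference = 2.9098·√2 ≈ 4.1151

4.12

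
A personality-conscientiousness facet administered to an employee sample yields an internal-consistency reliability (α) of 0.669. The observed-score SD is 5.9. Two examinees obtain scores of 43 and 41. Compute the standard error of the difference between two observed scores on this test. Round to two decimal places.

SEM = 5.90000×√(1 − 0.66900) ≃ 3.39442
SE_diff = √2 × SEM ≃ 4.80044

4.80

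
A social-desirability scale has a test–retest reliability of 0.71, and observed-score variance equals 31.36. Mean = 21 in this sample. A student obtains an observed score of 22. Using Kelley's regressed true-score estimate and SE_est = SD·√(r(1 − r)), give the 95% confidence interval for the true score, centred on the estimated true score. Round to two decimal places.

[16.73, 26.69]

SD = √31.36 ≈ 5.6000
T̂ = 0.7100(22) + 0.2900(21) ≈ 21.7100
SE_est = 5.6000×√(0.7100×0.2900) ≈ 2.5411
95% CI: 21.7100 ± 4.9805 ≈ (16.7295, 26.6905)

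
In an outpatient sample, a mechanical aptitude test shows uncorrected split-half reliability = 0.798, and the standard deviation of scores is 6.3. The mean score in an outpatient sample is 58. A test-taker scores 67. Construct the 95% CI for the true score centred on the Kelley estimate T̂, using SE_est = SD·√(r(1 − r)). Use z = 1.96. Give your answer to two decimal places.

[62.09, 69.89]

r_full = 2·0.798 / (1 + 0.798) ≃ 0.8877
Estimated true score = 0.8877×67 + (1 − 0.8877)×58 ≃ 65.9889
SE_est = 6.3000·√[r(1 − r)] ≃ 1.9895
CI = 65.9889 ± 1.96 × 1.9895 → [62.0895, 69.8883]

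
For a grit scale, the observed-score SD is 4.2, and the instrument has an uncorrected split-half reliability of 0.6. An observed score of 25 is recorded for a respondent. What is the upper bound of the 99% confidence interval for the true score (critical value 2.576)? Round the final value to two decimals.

30.41

Full-length reliability (Spearman-Brown) = 2(0.6)/(1+0.6) ≈ 0.75000
SEM = 4.20000×√(1 − 0.75000) ≈ 2.10000
Margin = 2.576 × 2.10000 ≈ 5.40960
Upper bound: 25 + 5.40960 = 30.40960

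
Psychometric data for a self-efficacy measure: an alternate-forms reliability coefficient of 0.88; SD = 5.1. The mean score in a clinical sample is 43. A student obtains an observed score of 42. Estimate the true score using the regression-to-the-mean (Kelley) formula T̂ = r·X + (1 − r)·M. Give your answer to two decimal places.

Estimated true score = 0.880*42 + (1 − 0.880)*43 ≈ 42.120

42.12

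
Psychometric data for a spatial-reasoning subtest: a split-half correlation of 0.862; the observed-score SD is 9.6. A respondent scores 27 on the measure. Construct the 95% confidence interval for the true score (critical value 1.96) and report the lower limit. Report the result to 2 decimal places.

r_full = 2·0.862 / (1 + 0.862) ≈ 0.926
The standard error of measurement is 9.600·√(1 − 0.926) ≈ 9.600·0.272 ≈ 2.613.
Margin = 1.96 · 2.613 ≈ 5.122
Lower limit = 27 − 5.122 ≈ 21.878

21.88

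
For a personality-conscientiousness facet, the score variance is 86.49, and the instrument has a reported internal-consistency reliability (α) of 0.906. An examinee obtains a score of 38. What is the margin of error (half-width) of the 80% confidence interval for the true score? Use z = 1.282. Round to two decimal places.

σ = 86.49^(1/2) = 9.30000
SEM = 9.30000 · √(1 − 0.90600) = 9.30000 · √0.09400 ≈ 9.30000 · 0.30659 ≈ 2.85133
Half-width = 1.282·2.85133 ≈ 3.65540

3.66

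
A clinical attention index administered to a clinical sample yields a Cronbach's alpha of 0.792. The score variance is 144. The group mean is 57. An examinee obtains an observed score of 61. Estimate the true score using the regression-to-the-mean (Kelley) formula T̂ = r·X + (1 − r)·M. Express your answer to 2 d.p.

T̂ = r·X + (1 − r)·M = 0.7920*61 + 0.2080*57 = 48.3120 + 11.8560 ≈ 60.1680

60.17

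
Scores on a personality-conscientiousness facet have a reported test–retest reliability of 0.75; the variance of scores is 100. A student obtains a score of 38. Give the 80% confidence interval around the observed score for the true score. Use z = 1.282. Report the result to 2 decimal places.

[31.59, 44.41]

SD = √100 ≈ 10.0000
The standard error of measurement is 10.0000×√(1 − 0.7500) ≈ 10.0000×0.5000 ≈ 5.0000.
Margin = 1.282 × 5.0000 ≈ 6.4100
Interval: (31.5900, 44.4100)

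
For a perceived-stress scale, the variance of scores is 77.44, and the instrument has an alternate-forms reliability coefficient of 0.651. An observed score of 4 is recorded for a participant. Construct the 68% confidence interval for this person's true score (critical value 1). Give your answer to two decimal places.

σ = 77.44^(1/2) = 8.800
SEM = 8.800 * √(1 − 0.651) = 8.800 * √0.349 ≈ 8.800 * 0.591 ≈ 5.199
1 * SEM ≈ 5.199
CI = 4 ± 5.199 → [-1.199, 9.199]

[-1.20, 9.20]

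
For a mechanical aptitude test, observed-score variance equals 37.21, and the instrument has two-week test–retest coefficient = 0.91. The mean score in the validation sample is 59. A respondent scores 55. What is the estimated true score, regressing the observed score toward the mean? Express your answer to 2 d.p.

Estimated true score = 0.910·55 + (1 − 0.910)·59 ≈ 55.360

55.36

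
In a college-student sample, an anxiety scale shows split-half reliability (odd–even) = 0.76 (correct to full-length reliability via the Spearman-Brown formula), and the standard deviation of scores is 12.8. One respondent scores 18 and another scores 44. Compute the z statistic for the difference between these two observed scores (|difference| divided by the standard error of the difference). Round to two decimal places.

3.89

r_full = 2·0.76 / (1 + 0.76) ≈ 0.86364
The standard error of measurement is 12.80000*√(1 − 0.86364) ≈ 12.80000*0.36927 ≈ 4.72671.
SE_diff = SEM * √2 ≈ 4.72671 * 1.41421 ≈ 6.68458
z = 26 / 6.68458 ≈ 3.88955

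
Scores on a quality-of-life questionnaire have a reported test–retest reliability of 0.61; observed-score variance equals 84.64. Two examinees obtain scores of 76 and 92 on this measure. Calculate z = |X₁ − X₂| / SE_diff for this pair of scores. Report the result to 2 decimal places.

1.97

SD = √84.64 = 9.200
The standard error of measurement is 9.200·√(1 − 0.610) ≃ 9.200·0.624 ≃ 5.745.
Standard error of the difference = 5.745·√2 ≃ 8.125
z = 16 / 8.125 ≃ 1.969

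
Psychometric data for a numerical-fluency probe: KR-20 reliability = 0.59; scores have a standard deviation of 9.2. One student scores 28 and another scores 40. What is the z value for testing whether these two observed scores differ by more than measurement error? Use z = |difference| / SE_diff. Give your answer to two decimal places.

1.44

The standard error of measurement is 9.200·√(1 − 0.590) ≈ 9.200·0.640 ≈ 5.891.
Standard error of the difference = 5.891·√2 ≈ 8.331
z = 12 / 8.331 ≈ 1.440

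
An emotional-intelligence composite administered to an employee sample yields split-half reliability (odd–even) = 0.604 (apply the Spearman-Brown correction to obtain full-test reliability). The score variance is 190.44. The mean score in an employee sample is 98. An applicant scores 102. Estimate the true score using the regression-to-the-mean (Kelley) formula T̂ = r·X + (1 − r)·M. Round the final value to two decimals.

101.01

Spearman-Brown: r = 2(0.604) / (1 + 0.604) = 1.20800 / 1.60400 ≈ 0.75312
Estimated true score = 0.75312×102 + (1 − 0.75312)×98 ≈ 101.01247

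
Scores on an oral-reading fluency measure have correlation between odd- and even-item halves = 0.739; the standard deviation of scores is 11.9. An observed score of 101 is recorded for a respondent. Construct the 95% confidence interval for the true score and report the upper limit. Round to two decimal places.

110.04

Full-length reliability (Spearman-Brown) = 2(0.739)/(1+0.739) ≈ 0.8499
SEM = 11.9000*√(1 − 0.8499) ≈ 4.6102
Margin = 1.96 * 4.6102 ≈ 9.0359
Upper bound: 101 + 9.0359 = 110.0359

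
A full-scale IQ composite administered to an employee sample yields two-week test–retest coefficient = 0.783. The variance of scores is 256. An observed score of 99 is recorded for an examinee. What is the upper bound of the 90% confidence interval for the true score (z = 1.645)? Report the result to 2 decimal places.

σ = 256^(1/2) = 16.0000
SEM = 16.0000 · √(1 − 0.7830) = 16.0000 · √0.2170 ≈ 16.0000 · 0.4658 ≈ 7.4533
Half-width = 1.645·7.4533 ≈ 12.2607
Upper limit = 99 + 12.2607 ≈ 111.2607

111.26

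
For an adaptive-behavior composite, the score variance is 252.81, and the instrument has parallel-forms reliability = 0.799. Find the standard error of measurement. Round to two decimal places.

7.13

SD = √252.81 ≈ 15.900
The standard error of measurement is 15.900*√(1 − 0.799) ≈ 15.900*0.448 ≈ 7.128.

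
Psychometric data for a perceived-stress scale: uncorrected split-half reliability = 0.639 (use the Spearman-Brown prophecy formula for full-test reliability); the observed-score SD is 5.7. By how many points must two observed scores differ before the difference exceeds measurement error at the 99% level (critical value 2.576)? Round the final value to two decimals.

Spearman-Brown: r = 2(0.639) / (1 + 0.639) = 1.2780 / 1.6390 ≈ 0.7797
SEM = 5.7000*√(1 − 0.7797) ≈ 2.6751
SE_diff = SEM * √2 ≈ 2.6751 * 1.4142 ≈ 3.7832
Minimum reliable difference = 2.576 * SE_diff ≈ 2.576 * 3.7832 ≈ 9.7454

9.75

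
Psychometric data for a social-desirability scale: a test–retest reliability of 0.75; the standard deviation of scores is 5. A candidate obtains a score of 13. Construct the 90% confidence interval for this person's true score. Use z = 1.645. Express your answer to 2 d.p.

[8.89, 17.11]

SEM = 5.000*√(1 − 0.750) ≈ 2.500
Margin = 1.645 * 2.500 ≈ 4.112
Interval: (8.887, 17.113)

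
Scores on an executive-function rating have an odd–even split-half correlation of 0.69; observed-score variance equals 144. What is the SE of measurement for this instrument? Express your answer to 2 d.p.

5.14

SD = √144 ≃ 12.0000
r_full = 2·0.69 / (1 + 0.69) ≃ 0.8166
SEM = 12.0000 * √(1 − 0.8166) = 12.0000 * √0.1834 ≃ 12.0000 * 0.4283 ≃ 5.1395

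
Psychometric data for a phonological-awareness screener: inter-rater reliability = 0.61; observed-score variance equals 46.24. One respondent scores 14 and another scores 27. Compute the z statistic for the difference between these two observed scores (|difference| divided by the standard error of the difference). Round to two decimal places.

2.16

SD = √46.24 = 6.8000
SEM = 6.8000 × √(1 − 0.6100) = 6.8000 × √0.3900 ≈ 6.8000 × 0.6245 ≈ 4.2466
Standard error of the difference = 4.2466·√2 ≈ 6.0056
z = 13 / 6.0056 ≈ 2.1646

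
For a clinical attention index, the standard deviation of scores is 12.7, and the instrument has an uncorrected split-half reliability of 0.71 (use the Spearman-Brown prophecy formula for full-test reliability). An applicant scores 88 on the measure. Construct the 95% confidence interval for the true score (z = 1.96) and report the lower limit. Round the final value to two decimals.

r_full = 2·0.71 / (1 + 0.71) ≈ 0.83041
The standard error of measurement is 12.70000×√(1 − 0.83041) ≈ 12.70000×0.41181 ≈ 5.23004.
Half-width = 1.96×5.23004 ≈ 10.25087
Lower limit = 88 − 10.25087 ≈ 77.74913

77.75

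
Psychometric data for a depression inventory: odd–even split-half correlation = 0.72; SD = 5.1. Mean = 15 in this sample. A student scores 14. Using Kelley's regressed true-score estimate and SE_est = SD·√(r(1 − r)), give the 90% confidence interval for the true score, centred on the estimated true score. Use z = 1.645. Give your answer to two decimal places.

r_full = 2·0.72 / (1 + 0.72) ≈ 0.8372
T̂ = r·X + (1 − r)·M = 0.8372·14 + 0.1628·15 ≈ 11.7209 + 2.4419 ≈ 14.1628
SE_est = 5.1000·√(0.8372·0.1628) ≈ 1.8828
90% CI: 14.1628 ± 3.0972 ≈ (11.0656, 17.2600)

[11.07, 17.26]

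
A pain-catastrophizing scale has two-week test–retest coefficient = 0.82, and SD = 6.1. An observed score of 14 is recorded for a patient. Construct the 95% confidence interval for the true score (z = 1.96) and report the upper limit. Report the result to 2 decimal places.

19.07

SEM = 6.10000 * √(1 − 0.82000) = 6.10000 * √0.18000 ≈ 6.10000 * 0.42426 ≈ 2.58801
1.96 * SEM ≈ 5.07250
Upper limit = 14 + 5.07250 ≈ 19.07250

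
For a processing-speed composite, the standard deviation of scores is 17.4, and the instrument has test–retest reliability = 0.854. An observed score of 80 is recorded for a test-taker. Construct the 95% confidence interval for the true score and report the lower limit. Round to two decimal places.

66.97

SEM = 17.400*√(1 − 0.854) ≃ 6.649
Margin = 1.96 * 6.649 ≃ 13.031
Lower bound: 80 − 13.031 = 66.969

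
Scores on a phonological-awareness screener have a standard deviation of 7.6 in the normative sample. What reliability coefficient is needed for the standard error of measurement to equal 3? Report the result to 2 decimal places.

r = 1 − (SEM / SD)² = 1 − (3.000 / 7.6)² ≈ 1 − 0.156 ≈ 0.844

0.84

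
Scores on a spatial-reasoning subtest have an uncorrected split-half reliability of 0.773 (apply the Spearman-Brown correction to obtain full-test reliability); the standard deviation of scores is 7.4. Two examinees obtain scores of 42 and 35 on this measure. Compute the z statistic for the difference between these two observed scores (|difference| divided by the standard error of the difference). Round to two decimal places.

1.87

Spearman-Brown: r = 2(0.773) / (1 + 0.773) = 1.54600 / 1.77300 ≈ 0.87197
SEM = 7.40000·√(1 − 0.87197) ≈ 2.64783
Standard error of the difference = 2.64783·√2 ≈ 3.74460
z = |42 − 35| / 3.74460 = 7 / 3.74460 ≈ 1.86936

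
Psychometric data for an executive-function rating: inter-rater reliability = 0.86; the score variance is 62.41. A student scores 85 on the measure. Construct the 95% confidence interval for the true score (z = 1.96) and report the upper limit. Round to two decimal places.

SD = √62.41 ≃ 7.9000
SEM = 7.9000·√(1 − 0.8600) ≃ 2.9559
1.96 · SEM ≃ 5.7936
Upper limit = 85 + 5.7936 ≃ 90.7936

90.79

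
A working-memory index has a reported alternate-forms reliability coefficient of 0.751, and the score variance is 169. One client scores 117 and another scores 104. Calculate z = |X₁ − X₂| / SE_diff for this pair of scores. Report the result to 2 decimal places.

1.42

SD = √169 = 13.000
SEM = 13.000 · √(1 − 0.751) = 13.000 · √0.249 ≃ 13.000 · 0.499 ≃ 6.487
SE_diff = √2 · SEM ≃ 9.174
z = |117 − 104| / 9.174 = 13 / 9.174 ≃ 1.417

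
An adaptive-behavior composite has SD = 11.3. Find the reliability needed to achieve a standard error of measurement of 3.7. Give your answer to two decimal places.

0.89

r = 1 − (3.700/11.3)² ≃ 1 − 0.107 ≃ 0.893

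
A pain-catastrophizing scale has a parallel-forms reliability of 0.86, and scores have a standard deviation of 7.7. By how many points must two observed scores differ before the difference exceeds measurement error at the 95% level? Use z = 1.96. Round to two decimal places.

7.99

SEM = 7.700*√(1 − 0.860) ≈ 2.881
Standard error of the difference = 2.881·√2 ≈ 4.074
Minimum reliable difference = 1.96 * SE_diff ≈ 1.96 * 4.074 ≈ 7.986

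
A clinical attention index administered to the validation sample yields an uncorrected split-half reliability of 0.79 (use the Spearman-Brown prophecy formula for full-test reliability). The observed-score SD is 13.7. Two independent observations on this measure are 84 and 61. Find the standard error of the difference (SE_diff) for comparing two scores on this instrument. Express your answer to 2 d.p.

6.64

Full-length reliability (Spearman-Brown) = 2(0.79)/(1+0.79) ≈ 0.8827
SEM = 13.7000 · √(1 − 0.8827) = 13.7000 · √0.1173 ≈ 13.7000 · 0.3425 ≈ 4.6925
Standard error of the difference = 4.6925·√2 ≈ 6.6362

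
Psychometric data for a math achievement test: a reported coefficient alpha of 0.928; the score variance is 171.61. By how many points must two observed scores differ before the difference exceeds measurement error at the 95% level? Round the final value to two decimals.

SD = √171.61 = 13.1000
SEM = 13.1000·√(1 − 0.9280) ≃ 3.5151
Standard error of the difference = 3.5151·√2 ≃ 4.9711
Minimum reliable difference = 1.96 · SE_diff ≃ 1.96 · 4.9711 ≃ 9.7434

9.74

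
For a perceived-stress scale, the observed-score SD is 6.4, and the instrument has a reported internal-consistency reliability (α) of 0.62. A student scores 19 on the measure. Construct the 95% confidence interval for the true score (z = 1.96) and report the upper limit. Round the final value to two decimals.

SEM = 6.400 × √(1 − 0.620) = 6.400 × √0.380 ≈ 6.400 × 0.616 ≈ 3.945
Margin = 1.96 × 3.945 ≈ 7.733
Upper bound: 19 + 7.733 = 26.733

26.73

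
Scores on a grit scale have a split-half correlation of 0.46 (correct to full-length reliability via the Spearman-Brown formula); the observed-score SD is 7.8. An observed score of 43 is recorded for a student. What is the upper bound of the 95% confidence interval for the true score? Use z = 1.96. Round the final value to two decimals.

52.30

r_full = 2·0.46 / (1 + 0.46) ≈ 0.630
SEM = 7.800·√(1 − 0.630) ≈ 4.744
1.96 · SEM ≈ 9.298
Upper bound: 43 + 9.298 = 52.298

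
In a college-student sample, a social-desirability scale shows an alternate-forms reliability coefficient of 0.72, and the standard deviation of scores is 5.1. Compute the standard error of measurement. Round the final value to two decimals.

SEM = 5.1000 · √(1 − 0.7200) = 5.1000 · √0.2800 ≈ 5.1000 · 0.5292 ≈ 2.6987

2.70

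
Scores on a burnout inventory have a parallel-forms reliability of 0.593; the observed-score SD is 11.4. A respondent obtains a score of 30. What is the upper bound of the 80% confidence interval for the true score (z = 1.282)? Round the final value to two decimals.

SEM = 11.4000 · √(1 − 0.5930) = 11.4000 · √0.4070 ≃ 11.4000 · 0.6380 ≃ 7.2728
1.282 · SEM ≃ 9.3237
Upper limit = 30 + 9.3237 ≃ 39.3237

39.32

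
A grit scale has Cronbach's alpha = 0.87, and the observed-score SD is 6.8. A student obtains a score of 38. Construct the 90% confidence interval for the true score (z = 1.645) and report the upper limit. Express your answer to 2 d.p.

42.03

SEM = 6.8000 × √(1 − 0.8700) = 6.8000 × √0.1300 ≈ 6.8000 × 0.3606 ≈ 2.4518
1.645 × SEM ≈ 4.0332
Upper limit = 38 + 4.0332 ≈ 42.0332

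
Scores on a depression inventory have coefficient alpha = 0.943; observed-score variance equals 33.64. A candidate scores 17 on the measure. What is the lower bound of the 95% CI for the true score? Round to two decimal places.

14.29

SD = √33.64 ≈ 5.800
The standard error of measurement is 5.800×√(1 − 0.943) ≈ 5.800×0.239 ≈ 1.385.
Margin = 1.96 × 1.385 ≈ 2.714
Lower bound: 17 − 2.714 = 14.286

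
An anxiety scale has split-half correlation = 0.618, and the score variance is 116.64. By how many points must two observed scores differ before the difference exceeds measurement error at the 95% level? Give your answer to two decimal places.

SD = √116.64 = 10.8000
Full-length reliability (Spearman-Brown) = 2(0.618)/(1+0.618) ≈ 0.7639
The standard error of measurement is 10.8000*√(1 − 0.7639) ≈ 10.8000*0.4859 ≈ 5.2477.
SE_diff = √2 * SEM ≈ 7.4213
Smallest detectable difference = 1.96*7.4213 ≈ 14.5458

14.55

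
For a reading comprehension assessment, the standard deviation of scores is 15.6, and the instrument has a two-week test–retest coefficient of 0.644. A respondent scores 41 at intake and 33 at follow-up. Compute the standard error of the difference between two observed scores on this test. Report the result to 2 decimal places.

13.16

The standard error of measurement is 15.60000*√(1 − 0.64400) ≈ 15.60000*0.59666 ≈ 9.30785.
SE_diff = SEM * √2 ≈ 9.30785 * 1.41421 ≈ 13.16329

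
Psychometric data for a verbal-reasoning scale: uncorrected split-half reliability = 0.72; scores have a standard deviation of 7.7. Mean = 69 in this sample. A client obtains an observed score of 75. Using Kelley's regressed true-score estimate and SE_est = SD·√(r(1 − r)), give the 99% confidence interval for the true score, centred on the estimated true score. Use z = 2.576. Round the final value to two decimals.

[66.70, 81.35]

Full-length reliability (Spearman-Brown) = 2(0.72)/(1+0.72) ≈ 0.8372
Estimated true score = 0.8372·75 + (1 − 0.8372)·69 ≈ 74.0233
SE_est = 7.7000·√(0.8372·0.1628) ≈ 2.8426
99% CI: 74.0233 ± 7.3227 ≈ (66.7006, 81.3459)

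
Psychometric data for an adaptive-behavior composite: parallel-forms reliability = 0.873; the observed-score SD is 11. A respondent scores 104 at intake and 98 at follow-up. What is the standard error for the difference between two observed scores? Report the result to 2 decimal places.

The standard error of measurement is 11.000·√(1 − 0.873) ≈ 11.000·0.356 ≈ 3.920.
SE_diff = √2 · SEM ≈ 5.544

5.54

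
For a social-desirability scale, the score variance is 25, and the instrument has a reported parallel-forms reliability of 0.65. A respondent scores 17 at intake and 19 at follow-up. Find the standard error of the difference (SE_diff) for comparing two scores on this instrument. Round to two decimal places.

4.18

SD = √25 ≈ 5.000
SEM = 5.000*√(1 − 0.650) ≈ 2.958
SE_diff = √2 * SEM ≈ 4.183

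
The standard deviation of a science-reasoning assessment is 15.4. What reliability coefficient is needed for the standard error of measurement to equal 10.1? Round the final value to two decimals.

r = 1 − (SEM / SD)² = 1 − (10.10000 / 15.4)² ≈ 1 − 0.43013 ≈ 0.56987

0.57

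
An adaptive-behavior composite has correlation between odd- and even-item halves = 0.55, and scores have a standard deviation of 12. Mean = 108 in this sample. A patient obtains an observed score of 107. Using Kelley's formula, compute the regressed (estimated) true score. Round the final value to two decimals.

Spearman-Brown: r = 2(0.55) / (1 + 0.55) = 1.10000 / 1.55000 ≈ 0.70968
T̂ = 0.70968(107) + 0.29032(108) ≈ 107.29032

107.29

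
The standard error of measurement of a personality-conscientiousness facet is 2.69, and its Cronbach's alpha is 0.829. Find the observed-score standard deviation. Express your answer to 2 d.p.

SD = 2.69 / √(1 − 0.829) ≈ 6.5051

6.51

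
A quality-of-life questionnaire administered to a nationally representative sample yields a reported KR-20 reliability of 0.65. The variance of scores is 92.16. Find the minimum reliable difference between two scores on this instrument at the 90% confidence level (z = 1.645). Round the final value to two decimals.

σ = 92.16^(1/2) = 9.600
The standard error of measurement is 9.600×√(1 − 0.650) ≈ 9.600×0.592 ≈ 5.679.
SE_diff = SEM × √2 ≈ 5.679 × 1.414 ≈ 8.032
Smallest detectable difference = 1.645×8.032 ≈ 13.213

13.21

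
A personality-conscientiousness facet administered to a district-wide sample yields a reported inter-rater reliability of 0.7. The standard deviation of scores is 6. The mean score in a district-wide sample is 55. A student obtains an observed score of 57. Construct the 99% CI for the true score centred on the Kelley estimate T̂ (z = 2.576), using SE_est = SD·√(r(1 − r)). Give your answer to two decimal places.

T̂ = 0.700(57) + 0.300(55) ≈ 56.400
SE_est = SD · √(r(1 − r)) = 6.000 · √0.210 ≈ 6.000 · 0.458 ≈ 2.750
CI = 56.400 ± 2.576 · 2.750 → [49.317, 63.483]

[49.32, 63.48]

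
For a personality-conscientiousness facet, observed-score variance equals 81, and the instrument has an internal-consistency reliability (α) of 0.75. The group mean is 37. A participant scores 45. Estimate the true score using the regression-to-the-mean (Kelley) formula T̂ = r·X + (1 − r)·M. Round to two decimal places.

43.00

T̂ = r·X + (1 − r)·M = 0.750*45 + 0.250*37 = 33.750 + 9.250 ≈ 43.000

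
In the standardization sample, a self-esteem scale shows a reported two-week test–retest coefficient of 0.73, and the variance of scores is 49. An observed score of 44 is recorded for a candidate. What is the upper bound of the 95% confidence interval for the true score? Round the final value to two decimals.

SD = √49 ≈ 7.000
SEM = 7.000 · √(1 − 0.730) = 7.000 · √0.270 ≈ 7.000 · 0.520 ≈ 3.637
1.96 · SEM ≈ 7.129
Upper bound: 44 + 7.129 = 51.129

51.13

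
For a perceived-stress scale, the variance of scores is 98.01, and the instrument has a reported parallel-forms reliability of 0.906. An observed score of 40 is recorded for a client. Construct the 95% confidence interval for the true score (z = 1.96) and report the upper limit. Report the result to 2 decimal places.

45.95

SD = √98.01 ≃ 9.900
The standard error of measurement is 9.900×√(1 − 0.906) ≃ 9.900×0.307 ≃ 3.035.
1.96 × SEM ≃ 5.949
Upper bound: 40 + 5.949 = 45.949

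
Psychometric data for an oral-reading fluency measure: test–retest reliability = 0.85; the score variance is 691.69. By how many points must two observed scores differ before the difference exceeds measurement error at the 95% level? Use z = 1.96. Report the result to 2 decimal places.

28.23

σ = 691.69^(1/2) = 26.30000
SEM = 26.30000 * √(1 − 0.85000) = 26.30000 * √0.15000 ≈ 26.30000 * 0.38730 ≈ 10.18595
Standard error of the difference = 10.18595·√2 ≈ 14.40510
Minimum reliable difference = 1.96 * SE_diff ≈ 1.96 * 14.40510 ≈ 28.23400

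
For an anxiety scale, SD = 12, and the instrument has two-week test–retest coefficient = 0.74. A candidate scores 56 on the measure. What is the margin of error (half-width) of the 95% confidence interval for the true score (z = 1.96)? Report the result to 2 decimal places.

11.99

The standard error of measurement is 12.0000×√(1 − 0.7400) ≈ 12.0000×0.5099 ≈ 6.1188.
Half-width = 1.96×6.1188 ≈ 11.9929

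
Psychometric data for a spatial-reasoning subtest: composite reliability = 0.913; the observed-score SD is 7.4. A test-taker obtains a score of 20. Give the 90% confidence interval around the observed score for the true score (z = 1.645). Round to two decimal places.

[16.41, 23.59]

The standard error of measurement is 7.400·√(1 − 0.913) ≈ 7.400·0.295 ≈ 2.183.
Margin = 1.645 · 2.183 ≈ 3.591
Interval: (16.409, 23.591)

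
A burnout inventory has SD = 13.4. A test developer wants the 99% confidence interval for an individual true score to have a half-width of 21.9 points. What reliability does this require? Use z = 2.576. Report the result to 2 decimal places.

SEM needed = half-width / z = 21.9/2.576 ≈ 8.5016
r = 1 − (SEM / SD)² = 1 − (8.5016 / 13.4)² ≈ 1 − 0.4025 ≈ 0.5975

0.60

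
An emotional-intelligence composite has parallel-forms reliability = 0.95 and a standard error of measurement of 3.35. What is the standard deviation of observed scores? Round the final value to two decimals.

σ = SEM·(1 − r)^(−1/2) ≃ 3.35*4.4721 ≃ 14.9817

14.98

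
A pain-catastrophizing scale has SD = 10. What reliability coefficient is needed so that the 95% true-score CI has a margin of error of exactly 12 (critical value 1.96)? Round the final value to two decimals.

Required SEM = 12 / 1.96 ≃ 6.12245
Required reliability = 1 − (SEM/SD)² = 1 − 0.37484 ≃ 0.62516

0.63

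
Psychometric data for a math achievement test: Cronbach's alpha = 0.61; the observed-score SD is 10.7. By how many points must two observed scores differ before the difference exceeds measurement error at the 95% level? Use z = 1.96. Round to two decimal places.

The standard error of measurement is 10.700·√(1 − 0.610) ≃ 10.700·0.624 ≃ 6.682.
SE_diff = SEM · √2 ≃ 6.682 · 1.414 ≃ 9.450
Minimum reliable difference = 1.96 · SE_diff ≃ 1.96 · 9.450 ≃ 18.522

18.52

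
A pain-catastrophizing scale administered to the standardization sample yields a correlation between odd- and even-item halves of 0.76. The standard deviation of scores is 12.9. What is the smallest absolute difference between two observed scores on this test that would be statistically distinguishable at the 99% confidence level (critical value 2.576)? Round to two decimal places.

17.35

Full-length reliability (Spearman-Brown) = 2(0.76)/(1+0.76) ≈ 0.864
SEM = 12.900×√(1 − 0.864) ≈ 4.764
Standard error of the difference = 4.764·√2 ≈ 6.737
Smallest detectable difference = 2.576×6.737 ≈ 17.354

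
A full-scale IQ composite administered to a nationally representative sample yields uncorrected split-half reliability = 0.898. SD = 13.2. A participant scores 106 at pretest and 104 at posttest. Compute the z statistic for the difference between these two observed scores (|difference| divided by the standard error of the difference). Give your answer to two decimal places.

0.46

r_full = 2·0.898 / (1 + 0.898) ≈ 0.946
SEM = 13.200 × √(1 − 0.946) = 13.200 × √0.054 ≈ 13.200 × 0.232 ≈ 3.060
SE_diff = √2 × SEM ≈ 4.328
z = |106 − 104| / 4.328 = 2 / 4.328 ≈ 0.462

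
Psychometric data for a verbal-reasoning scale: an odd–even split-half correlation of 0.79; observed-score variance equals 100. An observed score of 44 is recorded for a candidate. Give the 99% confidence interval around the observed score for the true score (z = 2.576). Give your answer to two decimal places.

[35.18, 52.82]

SD = √100 ≈ 10.000
Full-length reliability (Spearman-Brown) = 2(0.79)/(1+0.79) ≈ 0.883
SEM = 10.000 * √(1 − 0.883) = 10.000 * √0.117 ≈ 10.000 * 0.343 ≈ 3.425
Half-width = 2.576*3.425 ≈ 8.823
Interval: (35.177, 52.823)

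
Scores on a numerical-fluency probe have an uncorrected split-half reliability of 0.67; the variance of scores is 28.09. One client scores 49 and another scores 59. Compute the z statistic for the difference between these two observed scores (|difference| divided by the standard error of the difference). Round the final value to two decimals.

3.00

SD = √28.09 ≈ 5.3000
Full-length reliability (Spearman-Brown) = 2(0.67)/(1+0.67) ≈ 0.8024
SEM = 5.3000·√(1 − 0.8024) ≈ 2.3560
SE_diff = √2 · SEM ≈ 3.3319
z = 10 / 3.3319 ≈ 3.0013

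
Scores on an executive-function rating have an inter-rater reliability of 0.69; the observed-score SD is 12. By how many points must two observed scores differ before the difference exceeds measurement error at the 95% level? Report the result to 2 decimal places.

SEM = 12.000 × √(1 − 0.690) = 12.000 × √0.310 ≃ 12.000 × 0.557 ≃ 6.681
SE_diff = √2 × SEM ≃ 9.449
Smallest detectable difference = 1.96×9.449 ≃ 18.520

18.52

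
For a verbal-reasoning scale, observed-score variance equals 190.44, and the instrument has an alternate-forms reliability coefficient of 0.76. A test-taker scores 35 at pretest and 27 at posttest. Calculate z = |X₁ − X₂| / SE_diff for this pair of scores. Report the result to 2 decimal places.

SD = √190.44 = 13.800
The standard error of measurement is 13.800*√(1 − 0.760) ≈ 13.800*0.490 ≈ 6.761.
SE_diff = SEM * √2 ≈ 6.761 * 1.414 ≈ 9.561
z = 8 / 9.561 ≈ 0.837

0.84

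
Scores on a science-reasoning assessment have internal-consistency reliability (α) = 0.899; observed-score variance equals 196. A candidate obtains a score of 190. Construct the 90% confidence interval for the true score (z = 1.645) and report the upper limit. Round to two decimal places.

σ = 196^(1/2) = 14.00000
SEM = 14.00000·√(1 − 0.89900) ≈ 4.44927
Half-width = 1.645·4.44927 ≈ 7.31905
Upper bound: 190 + 7.31905 = 197.31905

197.32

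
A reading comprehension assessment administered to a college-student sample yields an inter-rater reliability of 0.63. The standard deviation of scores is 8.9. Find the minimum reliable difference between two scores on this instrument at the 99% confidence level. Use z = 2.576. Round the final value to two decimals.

19.72

The standard error of measurement is 8.9000×√(1 − 0.6300) ≈ 8.9000×0.6083 ≈ 5.4137.
Standard error of the difference = 5.4137·√2 ≈ 7.6561
Smallest detectable difference = 2.576×7.6561 ≈ 19.7220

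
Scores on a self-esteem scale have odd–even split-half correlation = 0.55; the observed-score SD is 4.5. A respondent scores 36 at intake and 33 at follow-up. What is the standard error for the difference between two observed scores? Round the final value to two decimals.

r_full = 2·0.55 / (1 + 0.55) ≈ 0.710
The standard error of measurement is 4.500*√(1 − 0.710) ≈ 4.500*0.539 ≈ 2.425.
SE_diff = SEM * √2 ≈ 2.425 * 1.414 ≈ 3.429

3.43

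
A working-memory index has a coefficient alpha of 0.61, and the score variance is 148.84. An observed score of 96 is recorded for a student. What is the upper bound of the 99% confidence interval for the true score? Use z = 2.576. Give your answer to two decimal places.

SD = √148.84 ≈ 12.200
SEM = 12.200 × √(1 − 0.610) = 12.200 × √0.390 ≈ 12.200 × 0.624 ≈ 7.619
Half-width = 2.576×7.619 ≈ 19.626
Upper bound: 96 + 19.626 = 115.626

115.63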